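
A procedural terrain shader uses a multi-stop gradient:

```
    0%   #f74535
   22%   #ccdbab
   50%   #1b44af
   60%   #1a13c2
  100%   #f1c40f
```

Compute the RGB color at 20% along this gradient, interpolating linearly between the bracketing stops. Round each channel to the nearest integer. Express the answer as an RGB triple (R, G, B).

(208, 205, 160)

20% lies between the 0% and 22% stops, so the local fraction is t = (20 − 0)/(22 − 0) = 20/22 ≈ 0.9091.
#f74535 → (247, 69, 53); #ccdbab → (204, 219, 171).
R = 247 + 0.9091 × (204 − 247) = 207.909 → 208
G = 69 + 0.9091 × (219 − 69) = 205.365 → 205
B = 53 + 0.9091 × (171 − 53) = 160.274 → 160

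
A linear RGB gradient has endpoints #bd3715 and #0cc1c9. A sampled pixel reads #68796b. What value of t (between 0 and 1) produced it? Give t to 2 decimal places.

Invert the lerp on the B channel (largest span, 180): t = (107 − 21) / (201 − 21) = 86/180 = 0.47778.
Check on R: (104 − 189)/(12 − 189) = 0.4802 ✓

0.48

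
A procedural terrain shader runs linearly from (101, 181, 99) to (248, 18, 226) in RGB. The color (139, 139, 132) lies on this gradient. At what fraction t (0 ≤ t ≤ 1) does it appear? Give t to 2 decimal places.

0.26

Invert the lerp on the G channel (largest span, 163): t = (139 − 181) / (18 − 181) = -42/-163 = 0.25767.
Check on R: (139 − 101)/(248 − 101) = 0.2585 ✓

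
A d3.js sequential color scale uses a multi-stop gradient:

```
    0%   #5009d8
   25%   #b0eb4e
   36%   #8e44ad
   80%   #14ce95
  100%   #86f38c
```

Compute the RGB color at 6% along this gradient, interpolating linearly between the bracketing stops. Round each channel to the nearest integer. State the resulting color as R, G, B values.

(103, 63, 183)

6% lies between the 0% and 25% stops, so the local fraction is t = (6 − 0)/(25 − 0) = 6/25 ≈ 0.24.
#5009d8 → (80, 9, 216); #b0eb4e → (176, 235, 78).
R = 80 + 0.24 × (176 − 80) = 103.04 → 103
G = 9 + 0.24 × (235 − 9) = 63.24 → 63
B = 216 + 0.24 × (78 − 216) = 182.88 → 183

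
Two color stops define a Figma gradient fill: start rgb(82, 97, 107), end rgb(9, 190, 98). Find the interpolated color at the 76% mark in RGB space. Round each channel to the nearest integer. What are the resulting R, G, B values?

76% corresponds to t = 0.76.
R = 82 + 0.76 × (9 − 82) = 82 + 0.76 × -73 = 26.52 → 27
G = 97 + 0.76 × (190 − 97) = 97 + 0.76 × 93 = 167.68 → 168
B = 107 + 0.76 × (98 − 107) = 107 + 0.76 × -9 = 100.16 → 100

(27, 168, 100)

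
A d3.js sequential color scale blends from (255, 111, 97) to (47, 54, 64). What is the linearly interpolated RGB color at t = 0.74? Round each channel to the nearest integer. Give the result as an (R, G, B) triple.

R = 255 + 0.74 × (47 − 255) = 255 + 0.74 × -208 = 101.08 → 101
G = 111 + 0.74 × (54 − 111) = 111 + 0.74 × -57 = 68.82 → 69
B = 97 + 0.74 × (64 − 97) = 97 + 0.74 × -33 = 72.58 → 73

(101, 69, 73)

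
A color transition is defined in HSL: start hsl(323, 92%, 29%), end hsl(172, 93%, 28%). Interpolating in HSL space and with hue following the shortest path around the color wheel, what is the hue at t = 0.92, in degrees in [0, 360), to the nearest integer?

184

Hue arc: Δh = 172 − 323 = -151° (|Δh| ≤ 180, already the shorter path).
H = 323 + 0.92 × (-151) = 184.08 → 184°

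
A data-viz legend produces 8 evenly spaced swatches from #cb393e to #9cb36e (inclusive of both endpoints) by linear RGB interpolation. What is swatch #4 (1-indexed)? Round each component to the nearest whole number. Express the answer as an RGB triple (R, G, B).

With 8 swatches and endpoints inclusive, swatch 4 sits at t = (4 − 1)/(8 − 1) = 3/7 ≈ 0.4286.
#cb393e → (203, 57, 62); #9cb36e → (156, 179, 110).
R = 203 + 0.4286 × (156 − 203) = 182.856 → 183
G = 57 + 0.4286 × (179 − 57) = 109.289 → 109
B = 62 + 0.4286 × (110 − 62) = 82.573 → 83

(183, 109, 83)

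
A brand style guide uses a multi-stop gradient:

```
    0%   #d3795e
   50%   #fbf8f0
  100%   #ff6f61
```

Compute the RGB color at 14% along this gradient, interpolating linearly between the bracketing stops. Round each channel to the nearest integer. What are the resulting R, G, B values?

(222, 157, 135)

14% lies between the 0% and 50% stops, so the local fraction is t = (14 − 0)/(50 − 0) = 14/50 ≈ 0.28.
#d3795e → (211, 121, 94); #fbf8f0 → (251, 248, 240).
R = 211 + 0.28 × (251 − 211) = 222.2 → 222
G = 121 + 0.28 × (248 − 121) = 156.56 → 157
B = 94 + 0.28 × (240 − 94) = 134.88 → 135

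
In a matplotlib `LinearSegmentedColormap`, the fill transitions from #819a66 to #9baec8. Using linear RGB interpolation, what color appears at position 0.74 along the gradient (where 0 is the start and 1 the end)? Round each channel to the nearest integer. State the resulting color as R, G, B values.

#819a66 → (129, 154, 102); #9baec8 → (155, 174, 200).
R = 129 + 0.74 × (155 − 129) = 129 + 0.74 × 26 = 148.24 → 148
G = 154 + 0.74 × (174 − 154) = 154 + 0.74 × 20 = 168.8 → 169
B = 102 + 0.74 × (200 − 102) = 102 + 0.74 × 98 = 174.52 → 175
So the blended color is (148, 169, 175), about #94a9af.

(148, 169, 175)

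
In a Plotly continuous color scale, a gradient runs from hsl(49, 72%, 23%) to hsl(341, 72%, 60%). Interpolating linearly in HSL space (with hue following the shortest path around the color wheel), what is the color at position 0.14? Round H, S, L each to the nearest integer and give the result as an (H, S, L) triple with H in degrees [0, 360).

(39, 72, 28)

Hue: 341 − 49 = 292°, but |292| > 180 so the shorter arc goes the other way: Δh = 292 − 360 = -68°.
H = 49 + 0.14 × (-68) = 39.48 → 39°
S = 72 + 0.14 × (72 − 72) = 72 → 72%
L = 23 + 0.14 × (60 − 23) = 28.18 → 28%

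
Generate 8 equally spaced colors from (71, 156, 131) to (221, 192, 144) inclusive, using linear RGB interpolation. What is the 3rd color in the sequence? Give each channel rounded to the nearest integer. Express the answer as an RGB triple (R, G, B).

With 8 swatches and endpoints inclusive, swatch 3 sits at t = (3 − 1)/(8 − 1) = 2/7 ≈ 0.2857.
R = 71 + 0.2857 × (221 − 71) = 113.855 → 114
G = 156 + 0.2857 × (192 − 156) = 166.285 → 166
B = 131 + 0.2857 × (144 − 131) = 134.714 → 135

(114, 166, 135)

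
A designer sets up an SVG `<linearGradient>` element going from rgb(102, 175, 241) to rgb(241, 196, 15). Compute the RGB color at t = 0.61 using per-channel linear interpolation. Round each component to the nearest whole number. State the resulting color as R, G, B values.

(187, 188, 103)

R = 102 + 0.61 × (241 − 102) = 102 + 0.61 × 139 = 186.79 → 187
G = 175 + 0.61 × (196 − 175) = 175 + 0.61 × 21 = 187.81 → 188
B = 241 + 0.61 × (15 − 241) = 241 + 0.61 × -226 = 103.14 → 103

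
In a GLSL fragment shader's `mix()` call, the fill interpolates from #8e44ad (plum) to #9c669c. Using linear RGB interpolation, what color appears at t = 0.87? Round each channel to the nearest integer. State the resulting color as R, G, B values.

#8e44ad → (142, 68, 173); #9c669c → (156, 102, 156).
R = 142 + 0.87 × (156 − 142) = 142 + 0.87 × 14 = 154.18 → 154
G = 68 + 0.87 × (102 − 68) = 68 + 0.87 × 34 = 97.58 → 98
B = 173 + 0.87 × (156 − 173) = 173 + 0.87 × -17 = 158.21 → 158
So the blended color is (154, 98, 158), about #9a629e.

(154, 98, 158)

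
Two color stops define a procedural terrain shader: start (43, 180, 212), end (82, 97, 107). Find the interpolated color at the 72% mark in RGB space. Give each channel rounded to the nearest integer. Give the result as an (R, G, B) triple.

72% corresponds to t = 0.72.
R = 43 + 0.72 × (82 − 43) = 43 + 0.72 × 39 = 71.08 → 71
G = 180 + 0.72 × (97 − 180) = 180 + 0.72 × -83 = 120.24 → 120
B = 212 + 0.72 × (107 − 212) = 212 + 0.72 × -105 = 136.4 → 136

(71, 120, 136)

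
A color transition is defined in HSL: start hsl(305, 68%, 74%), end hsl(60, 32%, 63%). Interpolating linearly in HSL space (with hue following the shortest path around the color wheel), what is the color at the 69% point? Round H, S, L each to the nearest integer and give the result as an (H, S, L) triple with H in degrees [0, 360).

(24, 43, 66)

Hue: 60 − 305 = -245°, but |-245| > 180 so the shorter arc goes the other way: Δh = -245 + 360 = 115°.
H = 305 + 0.69 × (115) = 384.35 → 384 → 384 mod 360 = 24°
S = 68 + 0.69 × (32 − 68) = 43.16 → 43%
L = 74 + 0.69 × (63 − 74) = 66.41 → 66%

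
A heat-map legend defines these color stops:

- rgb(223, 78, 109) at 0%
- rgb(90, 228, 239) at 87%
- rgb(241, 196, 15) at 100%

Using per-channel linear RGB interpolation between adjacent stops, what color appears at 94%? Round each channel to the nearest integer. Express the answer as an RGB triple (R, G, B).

(171, 211, 118)

94% lies between the 87% and 100% stops, so the local fraction is t = (94 − 87)/(100 − 87) = 7/13 ≈ 0.5385.
R = 90 + 0.5385 × (241 − 90) = 171.313 → 171
G = 228 + 0.5385 × (196 − 228) = 210.768 → 211
B = 239 + 0.5385 × (15 − 239) = 118.376 → 118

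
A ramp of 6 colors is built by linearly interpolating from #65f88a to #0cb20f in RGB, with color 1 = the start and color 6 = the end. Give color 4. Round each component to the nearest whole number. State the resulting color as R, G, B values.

With 6 swatches and endpoints inclusive, swatch 4 sits at t = (4 − 1)/(6 − 1) = 3/5 ≈ 0.6.
#65f88a → (101, 248, 138); #0cb20f → (12, 178, 15).
R = 101 + 0.6 × (12 − 101) = 47.6 → 48
G = 248 + 0.6 × (178 − 248) = 206 → 206
B = 138 + 0.6 × (15 − 138) = 64.2 → 64

(48, 206, 64)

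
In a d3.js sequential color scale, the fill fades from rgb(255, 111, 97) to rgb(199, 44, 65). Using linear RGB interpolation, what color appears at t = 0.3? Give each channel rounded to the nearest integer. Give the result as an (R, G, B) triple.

(238, 91, 87)

R = 255 + 0.3 × (199 − 255) = 255 + 0.3 × -56 = 238.2 → 238
G = 111 + 0.3 × (44 − 111) = 111 + 0.3 × -67 = 90.9 → 91
B = 97 + 0.3 × (65 − 97) = 97 + 0.3 × -32 = 87.4 → 87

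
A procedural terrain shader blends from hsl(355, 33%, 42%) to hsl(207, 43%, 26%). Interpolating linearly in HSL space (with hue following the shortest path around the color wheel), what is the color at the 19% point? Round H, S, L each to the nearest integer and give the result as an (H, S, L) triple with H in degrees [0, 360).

Hue arc: Δh = 207 − 355 = -148° (|Δh| ≤ 180, already the shorter path).
H = 355 + 0.19 × (-148) = 326.88 → 327°
S = 33 + 0.19 × (43 − 33) = 34.9 → 35%
L = 42 + 0.19 × (26 − 42) = 38.96 → 39%

(327, 35, 39)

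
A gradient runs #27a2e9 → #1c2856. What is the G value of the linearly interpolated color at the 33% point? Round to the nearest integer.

122

G₁ = 162 (from #27a2e9), G₂ = 40 (from #1c2856).
G = 162 + 0.33 × (40 − 162) = 121.74 → 122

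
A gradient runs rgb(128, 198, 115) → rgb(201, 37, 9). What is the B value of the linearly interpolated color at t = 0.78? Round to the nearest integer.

B = 115 + 0.78 × (9 − 115) = 32.32 → 32

32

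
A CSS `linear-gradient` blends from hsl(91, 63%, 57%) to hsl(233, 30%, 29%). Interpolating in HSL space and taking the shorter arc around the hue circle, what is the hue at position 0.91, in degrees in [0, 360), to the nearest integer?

Hue arc: Δh = 233 − 91 = 142° (|Δh| ≤ 180, already the shorter path).
H = 91 + 0.91 × (142) = 220.22 → 220°

220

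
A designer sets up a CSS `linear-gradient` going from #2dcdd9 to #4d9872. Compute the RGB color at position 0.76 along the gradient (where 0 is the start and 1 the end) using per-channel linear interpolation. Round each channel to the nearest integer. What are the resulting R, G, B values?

(69, 165, 139)

#2dcdd9 → (45, 205, 217); #4d9872 → (77, 152, 114).
R = 45 + 0.76 × (77 − 45) = 45 + 0.76 × 32 = 69.32 → 69
G = 205 + 0.76 × (152 − 205) = 205 + 0.76 × -53 = 164.72 → 165
B = 217 + 0.76 × (114 − 217) = 217 + 0.76 × -103 = 138.72 → 139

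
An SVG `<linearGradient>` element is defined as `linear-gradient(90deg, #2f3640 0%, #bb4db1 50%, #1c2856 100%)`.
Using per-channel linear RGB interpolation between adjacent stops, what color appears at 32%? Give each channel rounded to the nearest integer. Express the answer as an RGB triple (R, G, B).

(137, 69, 136)

32% lies between the 0% and 50% stops, so the local fraction is t = (32 − 0)/(50 − 0) = 32/50 ≈ 0.64.
#2f3640 → (47, 54, 64); #bb4db1 → (187, 77, 177).
R = 47 + 0.64 × (187 − 47) = 136.6 → 137
G = 54 + 0.64 × (77 − 54) = 68.72 → 69
B = 64 + 0.64 × (177 − 64) = 136.32 → 136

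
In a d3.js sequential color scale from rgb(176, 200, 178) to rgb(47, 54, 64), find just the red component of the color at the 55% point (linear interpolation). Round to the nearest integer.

105

R = 176 + 0.55 × (47 − 176) = 105.05 → 105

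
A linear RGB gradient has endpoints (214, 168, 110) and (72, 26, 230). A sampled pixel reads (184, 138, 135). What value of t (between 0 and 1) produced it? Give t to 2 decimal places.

0.21

Invert the lerp on the R channel (largest span, 142): t = (184 − 214) / (72 − 214) = -30/-142 = 0.21127.
Check on G: (138 − 168)/(26 − 168) = 0.2113 ✓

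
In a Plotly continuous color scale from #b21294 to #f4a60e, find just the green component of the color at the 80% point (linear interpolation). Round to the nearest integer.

136

G₁ = 18 (from #b21294), G₂ = 166 (from #f4a60e).
G = 18 + 0.8 × (166 − 18) = 136.4 → 136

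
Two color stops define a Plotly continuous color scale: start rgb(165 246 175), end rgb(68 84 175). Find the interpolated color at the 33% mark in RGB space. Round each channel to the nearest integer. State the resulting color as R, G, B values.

33% corresponds to t = 0.33.
R = 165 + 0.33 × (68 − 165) = 165 + 0.33 × -97 = 132.99 → 133
G = 246 + 0.33 × (84 − 246) = 246 + 0.33 × -162 = 192.54 → 193
B = 175 + 0.33 × (175 − 175) = 175 + 0.33 × 0 = 175 → 175

(133, 193, 175)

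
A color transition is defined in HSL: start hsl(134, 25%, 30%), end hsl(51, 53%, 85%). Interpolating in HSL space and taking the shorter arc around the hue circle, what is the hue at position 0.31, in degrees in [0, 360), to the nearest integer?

108

Hue arc: Δh = 51 − 134 = -83° (|Δh| ≤ 180, already the shorter path).
H = 134 + 0.31 × (-83) = 108.27 → 108°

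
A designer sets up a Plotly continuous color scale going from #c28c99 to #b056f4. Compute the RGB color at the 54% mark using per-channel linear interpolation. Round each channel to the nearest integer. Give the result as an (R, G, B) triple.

#c28c99 → (194, 140, 153); #b056f4 → (176, 86, 244).
54% corresponds to t = 0.54.
R = 194 + 0.54 × (176 − 194) = 194 + 0.54 × -18 = 184.28 → 184
G = 140 + 0.54 × (86 − 140) = 140 + 0.54 × -54 = 110.84 → 111
B = 153 + 0.54 × (244 − 153) = 153 + 0.54 × 91 = 202.14 → 202
So the blended color is (184, 111, 202), about #b86fca.

(184, 111, 202)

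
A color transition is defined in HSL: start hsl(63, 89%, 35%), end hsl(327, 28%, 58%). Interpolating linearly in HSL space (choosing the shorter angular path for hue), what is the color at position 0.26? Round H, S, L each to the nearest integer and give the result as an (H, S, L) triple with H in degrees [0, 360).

(38, 73, 41)

Hue: 327 − 63 = 264°, but |264| > 180 so the shorter arc goes the other way: Δh = 264 − 360 = -96°.
H = 63 + 0.26 × (-96) = 38.04 → 38°
S = 89 + 0.26 × (28 − 89) = 73.14 → 73%
L = 35 + 0.26 × (58 − 35) = 40.98 → 41%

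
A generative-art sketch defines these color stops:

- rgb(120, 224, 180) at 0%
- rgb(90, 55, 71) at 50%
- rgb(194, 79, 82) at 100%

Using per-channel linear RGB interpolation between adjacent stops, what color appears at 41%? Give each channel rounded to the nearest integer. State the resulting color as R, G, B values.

41% lies between the 0% and 50% stops, so the local fraction is t = (41 − 0)/(50 − 0) = 41/50 ≈ 0.82.
R = 120 + 0.82 × (90 − 120) = 95.4 → 95
G = 224 + 0.82 × (55 − 224) = 85.42 → 85
B = 180 + 0.82 × (71 − 180) = 90.62 → 91

(95, 85, 91)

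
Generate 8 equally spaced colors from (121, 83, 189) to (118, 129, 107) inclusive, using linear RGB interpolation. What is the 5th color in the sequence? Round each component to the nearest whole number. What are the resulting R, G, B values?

(119, 109, 142)

With 8 swatches and endpoints inclusive, swatch 5 sits at t = (5 − 1)/(8 − 1) = 4/7 ≈ 0.5714.
R = 121 + 0.5714 × (118 − 121) = 119.286 → 119
G = 83 + 0.5714 × (129 − 83) = 109.284 → 109
B = 189 + 0.5714 × (107 − 189) = 142.145 → 142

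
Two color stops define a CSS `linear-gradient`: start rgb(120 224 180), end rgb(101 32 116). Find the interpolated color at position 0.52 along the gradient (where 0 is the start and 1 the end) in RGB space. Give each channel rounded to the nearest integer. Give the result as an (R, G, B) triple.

R = 120 + 0.52 × (101 − 120) = 120 + 0.52 × -19 = 110.12 → 110
G = 224 + 0.52 × (32 − 224) = 224 + 0.52 × -192 = 124.16 → 124
B = 180 + 0.52 × (116 − 180) = 180 + 0.52 × -64 = 146.72 → 147
So the blended color is (110, 124, 147), about #6e7c93.

(110, 124, 147)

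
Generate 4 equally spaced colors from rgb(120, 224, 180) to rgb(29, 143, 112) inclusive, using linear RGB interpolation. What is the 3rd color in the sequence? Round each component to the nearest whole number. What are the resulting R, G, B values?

(59, 170, 135)

With 4 swatches and endpoints inclusive, swatch 3 sits at t = (3 − 1)/(4 − 1) = 2/3 ≈ 0.6667.
R = 120 + 0.6667 × (29 − 120) = 59.33 → 59
G = 224 + 0.6667 × (143 − 224) = 169.997 → 170
B = 180 + 0.6667 × (112 − 180) = 134.664 → 135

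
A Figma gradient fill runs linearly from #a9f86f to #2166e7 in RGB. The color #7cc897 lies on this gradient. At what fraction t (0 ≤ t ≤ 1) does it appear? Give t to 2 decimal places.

0.33

Invert the lerp on the G channel (largest span, 146): t = (200 − 248) / (102 − 248) = -48/-146 = 0.32877.
Check on R: (124 − 169)/(33 − 169) = 0.3309 ✓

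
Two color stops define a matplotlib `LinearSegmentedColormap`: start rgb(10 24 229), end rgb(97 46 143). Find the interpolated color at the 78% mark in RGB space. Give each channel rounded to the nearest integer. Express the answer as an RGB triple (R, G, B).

78% corresponds to t = 0.78.
R = 10 + 0.78 × (97 − 10) = 10 + 0.78 × 87 = 77.86 → 78
G = 24 + 0.78 × (46 − 24) = 24 + 0.78 × 22 = 41.16 → 41
B = 229 + 0.78 × (143 − 229) = 229 + 0.78 × -86 = 161.92 → 162
So the blended color is (78, 41, 162), about #4e29a2.

(78, 41, 162)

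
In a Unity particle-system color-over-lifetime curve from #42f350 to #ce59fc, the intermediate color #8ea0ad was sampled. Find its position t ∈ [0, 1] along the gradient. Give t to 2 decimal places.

0.54

Invert the lerp on the B channel (largest span, 172): t = (173 − 80) / (252 − 80) = 93/172 = 0.5407.
Check on R: (142 − 66)/(206 − 66) = 0.5429 ✓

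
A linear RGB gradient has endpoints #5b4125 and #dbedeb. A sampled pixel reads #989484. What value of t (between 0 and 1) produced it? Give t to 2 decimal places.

Invert the lerp on the B channel (largest span, 198): t = (132 − 37) / (235 − 37) = 95/198 = 0.4798.
Check on R: (152 − 91)/(219 − 91) = 0.4766 ✓

0.48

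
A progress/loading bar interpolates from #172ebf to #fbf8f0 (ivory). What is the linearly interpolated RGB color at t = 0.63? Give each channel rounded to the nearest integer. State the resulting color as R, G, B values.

#172ebf → (23, 46, 191); #fbf8f0 → (251, 248, 240).
R = 23 + 0.63 × (251 − 23) = 23 + 0.63 × 228 = 166.64 → 167
G = 46 + 0.63 × (248 − 46) = 46 + 0.63 × 202 = 173.26 → 173
B = 191 + 0.63 × (240 − 191) = 191 + 0.63 × 49 = 221.87 → 222
So the blended color is (167, 173, 222), about #a7adde.

(167, 173, 222)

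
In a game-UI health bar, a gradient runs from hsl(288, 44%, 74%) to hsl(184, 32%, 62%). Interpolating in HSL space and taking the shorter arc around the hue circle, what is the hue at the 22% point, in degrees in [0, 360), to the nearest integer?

265

Hue arc: Δh = 184 − 288 = -104° (|Δh| ≤ 180, already the shorter path).
H = 288 + 0.22 × (-104) = 265.12 → 265°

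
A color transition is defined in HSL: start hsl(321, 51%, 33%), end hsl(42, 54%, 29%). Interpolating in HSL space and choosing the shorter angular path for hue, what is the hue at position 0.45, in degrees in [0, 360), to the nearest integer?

357

Hue: 42 − 321 = -279°, but |-279| > 180 so the shorter arc goes the other way: Δh = -279 + 360 = 81°.
H = 321 + 0.45 × (81) = 357.45 → 357°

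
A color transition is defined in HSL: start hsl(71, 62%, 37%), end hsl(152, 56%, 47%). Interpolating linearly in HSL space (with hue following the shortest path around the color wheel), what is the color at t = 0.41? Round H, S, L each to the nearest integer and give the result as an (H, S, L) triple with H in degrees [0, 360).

Hue arc: Δh = 152 − 71 = 81° (|Δh| ≤ 180, already the shorter path).
H = 71 + 0.41 × (81) = 104.21 → 104°
S = 62 + 0.41 × (56 − 62) = 59.54 → 60%
L = 37 + 0.41 × (47 − 37) = 41.1 → 41%

(104, 60, 41)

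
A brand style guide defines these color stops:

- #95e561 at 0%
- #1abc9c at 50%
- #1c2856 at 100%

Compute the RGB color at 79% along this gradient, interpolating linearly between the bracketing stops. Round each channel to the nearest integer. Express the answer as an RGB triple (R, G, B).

79% lies between the 50% and 100% stops, so the local fraction is t = (79 − 50)/(100 − 50) = 29/50 ≈ 0.58.
#1abc9c → (26, 188, 156); #1c2856 → (28, 40, 86).
R = 26 + 0.58 × (28 − 26) = 27.16 → 27
G = 188 + 0.58 × (40 − 188) = 102.16 → 102
B = 156 + 0.58 × (86 − 156) = 115.4 → 115

(27, 102, 115)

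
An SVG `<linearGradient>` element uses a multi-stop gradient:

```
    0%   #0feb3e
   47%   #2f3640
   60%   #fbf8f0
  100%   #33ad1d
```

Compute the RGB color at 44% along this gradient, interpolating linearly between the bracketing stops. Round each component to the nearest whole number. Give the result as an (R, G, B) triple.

(45, 66, 64)

44% lies between the 0% and 47% stops, so the local fraction is t = (44 − 0)/(47 − 0) = 44/47 ≈ 0.9362.
#0feb3e → (15, 235, 62); #2f3640 → (47, 54, 64).
R = 15 + 0.9362 × (47 − 15) = 44.958 → 45
G = 235 + 0.9362 × (54 − 235) = 65.548 → 66
B = 62 + 0.9362 × (64 − 62) = 63.872 → 64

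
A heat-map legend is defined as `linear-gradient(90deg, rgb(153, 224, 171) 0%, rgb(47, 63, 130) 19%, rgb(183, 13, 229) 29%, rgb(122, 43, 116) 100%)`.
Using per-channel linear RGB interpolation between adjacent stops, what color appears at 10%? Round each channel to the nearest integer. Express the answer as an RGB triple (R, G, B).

10% lies between the 0% and 19% stops, so the local fraction is t = (10 − 0)/(19 − 0) = 10/19 ≈ 0.5263.
R = 153 + 0.5263 × (47 − 153) = 97.212 → 97
G = 224 + 0.5263 × (63 − 224) = 139.266 → 139
B = 171 + 0.5263 × (130 − 171) = 149.422 → 149

(97, 139, 149)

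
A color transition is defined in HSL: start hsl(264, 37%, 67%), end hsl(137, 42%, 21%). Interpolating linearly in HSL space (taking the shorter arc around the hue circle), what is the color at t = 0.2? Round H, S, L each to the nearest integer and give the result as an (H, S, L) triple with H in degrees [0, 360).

Hue arc: Δh = 137 − 264 = -127° (|Δh| ≤ 180, already the shorter path).
H = 264 + 0.2 × (-127) = 238.6 → 239°
S = 37 + 0.2 × (42 − 37) = 38 → 38%
L = 67 + 0.2 × (21 − 67) = 57.8 → 58%

(239, 38, 58)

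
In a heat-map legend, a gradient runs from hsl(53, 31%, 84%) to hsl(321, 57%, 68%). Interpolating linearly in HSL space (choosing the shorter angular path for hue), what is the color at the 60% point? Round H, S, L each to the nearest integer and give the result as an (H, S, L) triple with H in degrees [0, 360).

Hue: 321 − 53 = 268°, but |268| > 180 so the shorter arc goes the other way: Δh = 268 − 360 = -92°.
H = 53 + 0.6 × (-92) = -2.2 → -2 → -2 mod 360 = 358°
S = 31 + 0.6 × (57 − 31) = 46.6 → 47%
L = 84 + 0.6 × (68 − 84) = 74.4 → 74%

(358, 47, 74)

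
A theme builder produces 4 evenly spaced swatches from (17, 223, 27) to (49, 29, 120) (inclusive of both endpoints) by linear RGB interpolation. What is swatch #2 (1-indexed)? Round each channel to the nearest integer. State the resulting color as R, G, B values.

With 4 swatches and endpoints inclusive, swatch 2 sits at t = (2 − 1)/(4 − 1) = 1/3 ≈ 0.3333.
R = 17 + 0.3333 × (49 − 17) = 27.666 → 28
G = 223 + 0.3333 × (29 − 223) = 158.34 → 158
B = 27 + 0.3333 × (120 − 27) = 57.997 → 58

(28, 158, 58)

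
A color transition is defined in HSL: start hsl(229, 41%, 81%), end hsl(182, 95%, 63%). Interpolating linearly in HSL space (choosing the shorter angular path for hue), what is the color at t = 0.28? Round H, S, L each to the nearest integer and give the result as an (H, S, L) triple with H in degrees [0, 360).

Hue arc: Δh = 182 − 229 = -47° (|Δh| ≤ 180, already the shorter path).
H = 229 + 0.28 × (-47) = 215.84 → 216°
S = 41 + 0.28 × (95 − 41) = 56.12 → 56%
L = 81 + 0.28 × (63 − 81) = 75.96 → 76%

(216, 56, 76)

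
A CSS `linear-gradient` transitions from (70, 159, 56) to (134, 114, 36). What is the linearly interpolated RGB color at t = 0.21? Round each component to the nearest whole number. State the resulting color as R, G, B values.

R = 70 + 0.21 × (134 − 70) = 70 + 0.21 × 64 = 83.44 → 83
G = 159 + 0.21 × (114 − 159) = 159 + 0.21 × -45 = 149.55 → 150
B = 56 + 0.21 × (36 − 56) = 56 + 0.21 × -20 = 51.8 → 52
So the blended color is (83, 150, 52), about #539634.

(83, 150, 52)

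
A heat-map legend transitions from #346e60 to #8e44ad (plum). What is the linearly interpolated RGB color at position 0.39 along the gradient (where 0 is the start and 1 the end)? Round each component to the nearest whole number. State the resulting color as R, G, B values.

#346e60 → (52, 110, 96); #8e44ad → (142, 68, 173).
R = 52 + 0.39 × (142 − 52) = 52 + 0.39 × 90 = 87.1 → 87
G = 110 + 0.39 × (68 − 110) = 110 + 0.39 × -42 = 93.62 → 94
B = 96 + 0.39 × (173 − 96) = 96 + 0.39 × 77 = 126.03 → 126

(87, 94, 126)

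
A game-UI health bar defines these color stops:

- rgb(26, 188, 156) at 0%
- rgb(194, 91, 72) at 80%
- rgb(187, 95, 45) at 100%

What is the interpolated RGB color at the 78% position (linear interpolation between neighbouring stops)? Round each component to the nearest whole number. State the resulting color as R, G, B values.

(190, 93, 74)

78% lies between the 0% and 80% stops, so the local fraction is t = (78 − 0)/(80 − 0) = 78/80 ≈ 0.975.
R = 26 + 0.975 × (194 − 26) = 189.8 → 190
G = 188 + 0.975 × (91 − 188) = 93.425 → 93
B = 156 + 0.975 × (72 − 156) = 74.1 → 74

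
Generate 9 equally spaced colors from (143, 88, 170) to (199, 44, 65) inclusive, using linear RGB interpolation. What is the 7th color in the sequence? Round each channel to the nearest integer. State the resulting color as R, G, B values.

With 9 swatches and endpoints inclusive, swatch 7 sits at t = (7 − 1)/(9 − 1) = 6/8 ≈ 0.75.
R = 143 + 0.75 × (199 − 143) = 185 → 185
G = 88 + 0.75 × (44 − 88) = 55 → 55
B = 170 + 0.75 × (65 − 170) = 91.25 → 91

(185, 55, 91)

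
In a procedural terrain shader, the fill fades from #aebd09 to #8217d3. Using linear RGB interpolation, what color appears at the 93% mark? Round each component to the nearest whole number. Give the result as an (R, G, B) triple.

#aebd09 → (174, 189, 9); #8217d3 → (130, 23, 211).
93% corresponds to t = 0.93.
R = 174 + 0.93 × (130 − 174) = 174 + 0.93 × -44 = 133.08 → 133
G = 189 + 0.93 × (23 − 189) = 189 + 0.93 × -166 = 34.62 → 35
B = 9 + 0.93 × (211 − 9) = 9 + 0.93 × 202 = 196.86 → 197
So the blended color is (133, 35, 197), about #8523c5.

(133, 35, 197)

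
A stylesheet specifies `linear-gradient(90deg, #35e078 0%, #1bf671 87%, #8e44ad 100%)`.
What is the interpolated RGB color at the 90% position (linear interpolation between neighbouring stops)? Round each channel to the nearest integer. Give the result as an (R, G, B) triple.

90% lies between the 87% and 100% stops, so the local fraction is t = (90 − 87)/(100 − 87) = 3/13 ≈ 0.2308.
#1bf671 → (27, 246, 113); #8e44ad → (142, 68, 173).
R = 27 + 0.2308 × (142 − 27) = 53.542 → 54
G = 246 + 0.2308 × (68 − 246) = 204.918 → 205
B = 113 + 0.2308 × (173 − 113) = 126.848 → 127

(54, 205, 127)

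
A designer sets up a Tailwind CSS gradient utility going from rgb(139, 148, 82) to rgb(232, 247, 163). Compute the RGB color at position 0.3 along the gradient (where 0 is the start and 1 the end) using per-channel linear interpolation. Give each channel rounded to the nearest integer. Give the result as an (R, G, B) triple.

(167, 178, 106)

R = 139 + 0.3 × (232 − 139) = 139 + 0.3 × 93 = 166.9 → 167
G = 148 + 0.3 × (247 − 148) = 148 + 0.3 × 99 = 177.7 → 178
B = 82 + 0.3 × (163 − 82) = 82 + 0.3 × 81 = 106.3 → 106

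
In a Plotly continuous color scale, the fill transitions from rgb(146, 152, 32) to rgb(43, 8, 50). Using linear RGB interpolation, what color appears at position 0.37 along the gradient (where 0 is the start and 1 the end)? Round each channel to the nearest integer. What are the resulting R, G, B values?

R = 146 + 0.37 × (43 − 146) = 146 + 0.37 × -103 = 107.89 → 108
G = 152 + 0.37 × (8 − 152) = 152 + 0.37 × -144 = 98.72 → 99
B = 32 + 0.37 × (50 − 32) = 32 + 0.37 × 18 = 38.66 → 39

(108, 99, 39)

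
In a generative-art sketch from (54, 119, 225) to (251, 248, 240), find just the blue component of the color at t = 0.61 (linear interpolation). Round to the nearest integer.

B = 225 + 0.61 × (240 − 225) = 234.15 → 234

234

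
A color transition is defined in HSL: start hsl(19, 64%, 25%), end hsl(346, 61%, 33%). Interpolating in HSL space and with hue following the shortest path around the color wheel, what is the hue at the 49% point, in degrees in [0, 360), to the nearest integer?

Hue: 346 − 19 = 327°, but |327| > 180 so the shorter arc goes the other way: Δh = 327 − 360 = -33°.
H = 19 + 0.49 × (-33) = 2.83 → 3°

3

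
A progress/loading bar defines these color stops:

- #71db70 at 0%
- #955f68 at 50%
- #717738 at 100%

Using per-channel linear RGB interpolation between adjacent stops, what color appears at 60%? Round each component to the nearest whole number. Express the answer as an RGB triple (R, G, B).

60% lies between the 50% and 100% stops, so the local fraction is t = (60 − 50)/(100 − 50) = 10/50 ≈ 0.2.
#955f68 → (149, 95, 104); #717738 → (113, 119, 56).
R = 149 + 0.2 × (113 − 149) = 141.8 → 142
G = 95 + 0.2 × (119 − 95) = 99.8 → 100
B = 104 + 0.2 × (56 − 104) = 94.4 → 94

(142, 100, 94)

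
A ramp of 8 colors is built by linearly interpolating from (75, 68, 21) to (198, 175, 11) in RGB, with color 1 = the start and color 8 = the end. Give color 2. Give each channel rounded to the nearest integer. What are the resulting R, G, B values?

With 8 swatches and endpoints inclusive, swatch 2 sits at t = (2 − 1)/(8 − 1) = 1/7 ≈ 0.1429.
R = 75 + 0.1429 × (198 − 75) = 92.577 → 93
G = 68 + 0.1429 × (175 − 68) = 83.29 → 83
B = 21 + 0.1429 × (11 − 21) = 19.571 → 20

(93, 83, 20)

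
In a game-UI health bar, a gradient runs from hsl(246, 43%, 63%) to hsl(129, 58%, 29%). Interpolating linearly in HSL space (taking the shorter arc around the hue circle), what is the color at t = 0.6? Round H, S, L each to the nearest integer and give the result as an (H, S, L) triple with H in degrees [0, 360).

(176, 52, 43)

Hue arc: Δh = 129 − 246 = -117° (|Δh| ≤ 180, already the shorter path).
H = 246 + 0.6 × (-117) = 175.8 → 176°
S = 43 + 0.6 × (58 − 43) = 52 → 52%
L = 63 + 0.6 × (29 − 63) = 42.6 → 43%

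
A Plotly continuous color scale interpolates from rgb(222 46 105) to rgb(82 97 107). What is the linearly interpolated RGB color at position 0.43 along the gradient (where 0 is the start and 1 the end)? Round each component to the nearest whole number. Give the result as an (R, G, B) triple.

R = 222 + 0.43 × (82 − 222) = 222 + 0.43 × -140 = 161.8 → 162
G = 46 + 0.43 × (97 − 46) = 46 + 0.43 × 51 = 67.93 → 68
B = 105 + 0.43 × (107 − 105) = 105 + 0.43 × 2 = 105.86 → 106

(162, 68, 106)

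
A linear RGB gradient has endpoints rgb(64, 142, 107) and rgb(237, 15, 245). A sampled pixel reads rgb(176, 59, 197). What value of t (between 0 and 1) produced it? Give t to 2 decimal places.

0.65

Invert the lerp on the R channel (largest span, 173): t = (176 − 64) / (237 − 64) = 112/173 = 0.6474.
Check on G: (59 − 142)/(15 − 142) = 0.6535 ✓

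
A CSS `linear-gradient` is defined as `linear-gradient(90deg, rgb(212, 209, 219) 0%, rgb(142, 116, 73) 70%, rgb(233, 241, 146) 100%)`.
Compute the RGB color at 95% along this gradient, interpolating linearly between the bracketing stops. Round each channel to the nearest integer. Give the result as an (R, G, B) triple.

95% lies between the 70% and 100% stops, so the local fraction is t = (95 − 70)/(100 − 70) = 25/30 ≈ 0.8333.
R = 142 + 0.8333 × (233 − 142) = 217.83 → 218
G = 116 + 0.8333 × (241 − 116) = 220.163 → 220
B = 73 + 0.8333 × (146 − 73) = 133.831 → 134

(218, 220, 134)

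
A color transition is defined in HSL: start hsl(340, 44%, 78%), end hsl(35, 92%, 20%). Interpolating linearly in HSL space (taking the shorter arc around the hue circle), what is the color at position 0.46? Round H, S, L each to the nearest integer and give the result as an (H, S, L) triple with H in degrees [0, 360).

Hue: 35 − 340 = -305°, but |-305| > 180 so the shorter arc goes the other way: Δh = -305 + 360 = 55°.
H = 340 + 0.46 × (55) = 365.3 → 365 → 365 mod 360 = 5°
S = 44 + 0.46 × (92 − 44) = 66.08 → 66%
L = 78 + 0.46 × (20 − 78) = 51.32 → 51%

(5, 66, 51)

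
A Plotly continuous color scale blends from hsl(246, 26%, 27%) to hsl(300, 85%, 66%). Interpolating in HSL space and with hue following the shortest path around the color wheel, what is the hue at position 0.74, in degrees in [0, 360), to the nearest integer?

286

Hue arc: Δh = 300 − 246 = 54° (|Δh| ≤ 180, already the shorter path).
H = 246 + 0.74 × (54) = 285.96 → 286°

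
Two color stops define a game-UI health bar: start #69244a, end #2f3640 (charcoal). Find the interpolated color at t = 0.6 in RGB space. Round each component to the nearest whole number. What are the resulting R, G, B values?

#69244a → (105, 36, 74); #2f3640 → (47, 54, 64).
R = 105 + 0.6 × (47 − 105) = 105 + 0.6 × -58 = 70.2 → 70
G = 36 + 0.6 × (54 − 36) = 36 + 0.6 × 18 = 46.8 → 47
B = 74 + 0.6 × (64 − 74) = 74 + 0.6 × -10 = 68 → 68
So the blended color is (70, 47, 68), about #462f44.

(70, 47, 68)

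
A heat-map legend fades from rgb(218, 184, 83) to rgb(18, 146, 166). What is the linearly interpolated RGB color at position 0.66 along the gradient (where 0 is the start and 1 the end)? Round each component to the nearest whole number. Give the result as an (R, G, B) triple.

(86, 159, 138)

R = 218 + 0.66 × (18 − 218) = 218 + 0.66 × -200 = 86 → 86
G = 184 + 0.66 × (146 − 184) = 184 + 0.66 × -38 = 158.92 → 159
B = 83 + 0.66 × (166 − 83) = 83 + 0.66 × 83 = 137.78 → 138
So the blended color is (86, 159, 138), about #569f8a.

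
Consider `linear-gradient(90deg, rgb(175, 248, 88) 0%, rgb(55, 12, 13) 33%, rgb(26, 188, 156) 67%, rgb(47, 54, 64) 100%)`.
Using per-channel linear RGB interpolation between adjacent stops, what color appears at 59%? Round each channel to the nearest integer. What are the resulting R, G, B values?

(33, 147, 122)

59% lies between the 33% and 67% stops, so the local fraction is t = (59 − 33)/(67 − 33) = 26/34 ≈ 0.7647.
R = 55 + 0.7647 × (26 − 55) = 32.824 → 33
G = 12 + 0.7647 × (188 − 12) = 146.587 → 147
B = 13 + 0.7647 × (156 − 13) = 122.352 → 122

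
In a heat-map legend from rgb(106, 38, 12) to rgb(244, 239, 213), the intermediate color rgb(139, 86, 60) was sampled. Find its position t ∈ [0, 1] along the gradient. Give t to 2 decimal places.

Invert the lerp on the G channel (largest span, 201): t = (86 − 38) / (239 − 38) = 48/201 = 0.23881.
Check on R: (139 − 106)/(244 − 106) = 0.2391 ✓

0.24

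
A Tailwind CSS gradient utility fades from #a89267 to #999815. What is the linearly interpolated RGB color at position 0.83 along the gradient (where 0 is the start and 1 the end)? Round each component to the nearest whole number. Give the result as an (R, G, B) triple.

#a89267 → (168, 146, 103); #999815 → (153, 152, 21).
R = 168 + 0.83 × (153 − 168) = 168 + 0.83 × -15 = 155.55 → 156
G = 146 + 0.83 × (152 − 146) = 146 + 0.83 × 6 = 150.98 → 151
B = 103 + 0.83 × (21 − 103) = 103 + 0.83 × -82 = 34.94 → 35
So the blended color is (156, 151, 35), about #9c9723.

(156, 151, 35)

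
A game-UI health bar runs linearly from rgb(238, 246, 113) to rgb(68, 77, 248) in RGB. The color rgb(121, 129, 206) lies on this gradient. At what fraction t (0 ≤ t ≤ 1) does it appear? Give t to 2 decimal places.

0.69

Invert the lerp on the R channel (largest span, 170): t = (121 − 238) / (68 − 238) = -117/-170 = 0.68824.
Check on G: (129 − 246)/(77 − 246) = 0.6923 ✓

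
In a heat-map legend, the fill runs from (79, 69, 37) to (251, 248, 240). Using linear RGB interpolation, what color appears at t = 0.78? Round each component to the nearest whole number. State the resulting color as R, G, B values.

(213, 209, 195)

R = 79 + 0.78 × (251 − 79) = 79 + 0.78 × 172 = 213.16 → 213
G = 69 + 0.78 × (248 − 69) = 69 + 0.78 × 179 = 208.62 → 209
B = 37 + 0.78 × (240 − 37) = 37 + 0.78 × 203 = 195.34 → 195
So the blended color is (213, 209, 195), about #d5d1c3.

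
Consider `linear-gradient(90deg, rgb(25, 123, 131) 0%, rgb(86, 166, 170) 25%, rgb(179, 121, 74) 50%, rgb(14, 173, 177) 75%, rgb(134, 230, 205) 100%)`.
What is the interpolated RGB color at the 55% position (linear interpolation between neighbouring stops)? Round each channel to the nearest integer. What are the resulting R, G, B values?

(146, 131, 95)

55% lies between the 50% and 75% stops, so the local fraction is t = (55 − 50)/(75 − 50) = 5/25 ≈ 0.2.
R = 179 + 0.2 × (14 − 179) = 146 → 146
G = 121 + 0.2 × (173 − 121) = 131.4 → 131
B = 74 + 0.2 × (177 − 74) = 94.6 → 95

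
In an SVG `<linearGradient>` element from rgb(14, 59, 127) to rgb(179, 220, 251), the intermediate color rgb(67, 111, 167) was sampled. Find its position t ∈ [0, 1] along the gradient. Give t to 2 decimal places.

Invert the lerp on the R channel (largest span, 165): t = (67 − 14) / (179 − 14) = 53/165 = 0.32121.
Check on G: (111 − 59)/(220 − 59) = 0.323 ✓

0.32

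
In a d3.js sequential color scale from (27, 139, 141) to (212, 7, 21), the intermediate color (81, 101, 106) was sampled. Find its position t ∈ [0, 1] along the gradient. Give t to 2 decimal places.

Invert the lerp on the R channel (largest span, 185): t = (81 − 27) / (212 − 27) = 54/185 = 0.29189.
Check on G: (101 − 139)/(7 − 139) = 0.2879 ✓

0.29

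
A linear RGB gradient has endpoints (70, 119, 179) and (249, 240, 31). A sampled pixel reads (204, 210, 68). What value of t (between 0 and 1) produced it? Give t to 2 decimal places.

0.75

Invert the lerp on the R channel (largest span, 179): t = (204 − 70) / (249 − 70) = 134/179 = 0.7486.
Check on G: (210 − 119)/(240 − 119) = 0.7521 ✓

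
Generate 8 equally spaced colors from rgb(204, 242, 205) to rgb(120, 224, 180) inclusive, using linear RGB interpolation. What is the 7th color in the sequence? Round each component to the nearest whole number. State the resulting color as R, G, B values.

With 8 swatches and endpoints inclusive, swatch 7 sits at t = (7 − 1)/(8 − 1) = 6/7 ≈ 0.8571.
R = 204 + 0.8571 × (120 − 204) = 132.004 → 132
G = 242 + 0.8571 × (224 − 242) = 226.572 → 227
B = 205 + 0.8571 × (180 − 205) = 183.572 → 184

(132, 227, 184)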